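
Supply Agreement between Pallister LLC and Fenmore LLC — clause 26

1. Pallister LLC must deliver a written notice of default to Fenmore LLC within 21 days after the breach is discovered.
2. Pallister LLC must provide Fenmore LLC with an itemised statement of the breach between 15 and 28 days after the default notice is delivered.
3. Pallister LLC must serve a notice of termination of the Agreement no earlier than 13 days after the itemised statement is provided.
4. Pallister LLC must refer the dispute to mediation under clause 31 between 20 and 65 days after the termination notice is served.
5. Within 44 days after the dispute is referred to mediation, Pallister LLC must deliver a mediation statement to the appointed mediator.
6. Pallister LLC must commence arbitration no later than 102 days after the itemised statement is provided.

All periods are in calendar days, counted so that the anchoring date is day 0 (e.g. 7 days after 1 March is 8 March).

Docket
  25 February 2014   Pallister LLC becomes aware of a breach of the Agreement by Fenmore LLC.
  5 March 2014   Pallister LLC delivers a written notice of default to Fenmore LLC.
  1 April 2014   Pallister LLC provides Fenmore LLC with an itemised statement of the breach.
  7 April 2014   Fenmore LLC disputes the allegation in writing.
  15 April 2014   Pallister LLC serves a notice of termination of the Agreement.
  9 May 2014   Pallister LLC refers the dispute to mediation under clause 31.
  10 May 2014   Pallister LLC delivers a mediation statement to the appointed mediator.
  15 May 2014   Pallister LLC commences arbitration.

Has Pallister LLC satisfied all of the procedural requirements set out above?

Yes

(1) due by 25 February 2014 + 21 days = 18 March 2014; completed 5 March 2014, before the deadline.
(2) the permitted window runs from 5 March 2014 + 15 = 20 March 2014 to 5 March 2014 + 28 = 2 April 2014; done 1 April 2014 — within the window.
(3) permitted from 1 April 2014 + 13 days = 14 April 2014 onward; done 15 April 2014, after the minimum wait.
(4) the permitted window runs from 15 April 2014 + 20 = 5 May 2014 to 15 April 2014 + 65 = 19 June 2014; 9 May 2014 falls inside that range.
(5) due by 9 May 2014 + 44 days = 22 June 2014; 10 May 2014 is within that limit.
(6) due by 1 April 2014 + 102 days = 12 July 2014; done 15 May 2014 — timely.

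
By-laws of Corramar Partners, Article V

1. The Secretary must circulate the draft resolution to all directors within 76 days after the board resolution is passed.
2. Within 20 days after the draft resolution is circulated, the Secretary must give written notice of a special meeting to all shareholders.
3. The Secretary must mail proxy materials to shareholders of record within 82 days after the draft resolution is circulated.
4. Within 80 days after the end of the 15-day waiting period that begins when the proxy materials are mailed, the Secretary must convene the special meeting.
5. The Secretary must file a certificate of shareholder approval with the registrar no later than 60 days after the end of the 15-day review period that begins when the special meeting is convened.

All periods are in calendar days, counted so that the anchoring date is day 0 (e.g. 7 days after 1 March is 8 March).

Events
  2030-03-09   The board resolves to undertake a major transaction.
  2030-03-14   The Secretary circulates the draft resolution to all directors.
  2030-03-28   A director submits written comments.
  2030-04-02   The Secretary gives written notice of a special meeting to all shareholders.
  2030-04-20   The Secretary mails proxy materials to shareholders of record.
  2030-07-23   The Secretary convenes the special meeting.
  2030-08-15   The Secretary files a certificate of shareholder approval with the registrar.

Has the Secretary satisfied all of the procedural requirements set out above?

Yes

Step 1 — counting 76 days from 2030-03-09 (when the board resolution is passed) gives a deadline of 2030-05-24; done 2030-03-14 — timely.
Step 2 — counting 20 days from 2030-03-14 (when the draft resolution is circulated) gives a deadline of 2030-04-03; done 2030-04-02 — timely.
Step 3 — counting 82 days from 2030-03-14 (when the draft resolution is circulated) gives a deadline of 2030-06-04; 2030-04-20 is within that limit.
Step 4 — counting 80 days from 2030-05-05 (end of the 15-day waiting period, which began when the proxy materials are mailed on 2030-04-20) gives a deadline of 2030-07-24; completed 2030-07-23, before the deadline.
Step 5 — counting 60 days from 2030-08-07 (end of the 15-day review period, which began when the special meeting is convened on 2030-07-23) gives a deadline of 2030-10-06; 2030-08-15 is within that limit.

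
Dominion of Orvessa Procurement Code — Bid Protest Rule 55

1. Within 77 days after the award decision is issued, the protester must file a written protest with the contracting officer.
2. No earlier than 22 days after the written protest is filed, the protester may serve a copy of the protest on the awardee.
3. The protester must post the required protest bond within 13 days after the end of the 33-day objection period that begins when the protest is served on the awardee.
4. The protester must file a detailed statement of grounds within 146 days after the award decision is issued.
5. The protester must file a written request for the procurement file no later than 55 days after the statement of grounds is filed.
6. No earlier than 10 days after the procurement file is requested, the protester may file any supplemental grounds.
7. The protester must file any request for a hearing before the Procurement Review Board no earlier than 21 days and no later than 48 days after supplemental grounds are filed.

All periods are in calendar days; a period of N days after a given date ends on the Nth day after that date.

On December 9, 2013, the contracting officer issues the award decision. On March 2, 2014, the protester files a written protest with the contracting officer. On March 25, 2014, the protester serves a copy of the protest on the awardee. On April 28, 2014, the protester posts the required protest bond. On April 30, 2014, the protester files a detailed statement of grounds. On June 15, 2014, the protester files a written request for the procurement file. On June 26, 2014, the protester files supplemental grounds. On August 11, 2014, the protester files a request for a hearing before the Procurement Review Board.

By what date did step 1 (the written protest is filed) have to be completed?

Step 1 runs from December 9, 2013, when the award decision is issued. 77 days after December 9, 2013 is February 24, 2014.

February 24, 2014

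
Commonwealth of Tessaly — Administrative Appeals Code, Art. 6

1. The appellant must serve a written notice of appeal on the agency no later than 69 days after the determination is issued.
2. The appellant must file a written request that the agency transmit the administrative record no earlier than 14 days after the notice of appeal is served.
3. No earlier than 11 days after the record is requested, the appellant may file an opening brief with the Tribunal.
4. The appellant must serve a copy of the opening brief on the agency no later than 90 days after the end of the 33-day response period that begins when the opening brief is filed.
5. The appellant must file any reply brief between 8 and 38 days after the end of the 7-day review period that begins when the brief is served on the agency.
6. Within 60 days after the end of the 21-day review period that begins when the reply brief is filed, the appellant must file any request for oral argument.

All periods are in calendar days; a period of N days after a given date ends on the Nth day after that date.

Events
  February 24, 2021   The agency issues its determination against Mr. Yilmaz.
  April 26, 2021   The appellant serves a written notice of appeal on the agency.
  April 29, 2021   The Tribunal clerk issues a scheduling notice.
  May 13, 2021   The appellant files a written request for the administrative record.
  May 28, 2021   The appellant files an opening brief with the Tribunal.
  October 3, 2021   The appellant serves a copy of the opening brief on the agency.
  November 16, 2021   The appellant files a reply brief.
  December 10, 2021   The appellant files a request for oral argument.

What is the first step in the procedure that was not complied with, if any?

Step 4

(1) due by February 24, 2021 + 69 days = May 4, 2021; done April 26, 2021 — timely.
(2) permitted from April 26, 2021 + 14 days = May 10, 2021 onward; May 13, 2021 is on or after that date.
(3) permitted from May 13, 2021 + 11 days = May 24, 2021 onward; done May 28, 2021 — permitted.
(4) due by June 30, 2021 + 90 days = September 28, 2021; done October 3, 2021 — 5 days late.
No need to go further; step 4 was not satisfied.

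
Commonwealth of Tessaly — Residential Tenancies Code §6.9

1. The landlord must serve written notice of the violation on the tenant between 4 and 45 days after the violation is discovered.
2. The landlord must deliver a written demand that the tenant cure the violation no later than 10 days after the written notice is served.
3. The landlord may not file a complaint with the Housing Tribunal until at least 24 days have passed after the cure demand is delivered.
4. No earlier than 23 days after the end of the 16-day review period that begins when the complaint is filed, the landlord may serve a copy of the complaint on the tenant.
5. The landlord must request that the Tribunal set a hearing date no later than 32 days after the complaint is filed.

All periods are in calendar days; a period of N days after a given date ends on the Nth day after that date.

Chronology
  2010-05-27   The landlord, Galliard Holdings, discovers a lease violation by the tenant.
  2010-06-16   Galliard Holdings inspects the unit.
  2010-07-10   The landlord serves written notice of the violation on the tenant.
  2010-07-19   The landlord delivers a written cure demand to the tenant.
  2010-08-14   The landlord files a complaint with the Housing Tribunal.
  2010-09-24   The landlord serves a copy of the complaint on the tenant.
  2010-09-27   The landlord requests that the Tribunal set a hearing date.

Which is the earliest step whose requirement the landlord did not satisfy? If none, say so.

Step 5

(1) the permitted window runs from 2010-05-27 + 4 = 2010-05-31 to 2010-05-27 + 45 = 2010-07-11; done 2010-07-10 — within the window.
(2) due by 2010-07-10 + 10 days = 2010-07-20; 2010-07-19 is within that limit.
(3) permitted from 2010-07-19 + 24 days = 2010-08-12 onward; 2010-08-14 is on or after that date.
(4) permitted from 2010-08-30 + 23 days = 2010-09-22 onward; 2010-09-24 is on or after that date.
(5) due by 2010-08-14 + 32 days = 2010-09-15; 2010-09-27 misses that deadline by 12 days.
Later steps need not be reached.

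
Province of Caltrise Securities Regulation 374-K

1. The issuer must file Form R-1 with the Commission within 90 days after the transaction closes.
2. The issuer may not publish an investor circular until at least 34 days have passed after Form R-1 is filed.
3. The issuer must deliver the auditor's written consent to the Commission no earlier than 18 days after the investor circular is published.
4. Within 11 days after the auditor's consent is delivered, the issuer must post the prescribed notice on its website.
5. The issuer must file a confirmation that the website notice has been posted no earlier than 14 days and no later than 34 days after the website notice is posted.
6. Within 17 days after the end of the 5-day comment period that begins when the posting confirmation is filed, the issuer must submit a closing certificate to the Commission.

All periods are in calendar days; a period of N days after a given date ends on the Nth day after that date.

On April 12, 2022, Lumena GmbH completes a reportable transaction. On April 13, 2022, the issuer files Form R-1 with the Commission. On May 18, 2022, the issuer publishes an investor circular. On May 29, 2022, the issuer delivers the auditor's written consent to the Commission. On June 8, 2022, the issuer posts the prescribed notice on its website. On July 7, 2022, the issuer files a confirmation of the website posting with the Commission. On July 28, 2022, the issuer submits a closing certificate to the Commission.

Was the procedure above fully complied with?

No

(1) due by April 12, 2022 + 90 days = July 11, 2022; completed April 13, 2022, before the deadline.
(2) permitted from April 13, 2022 + 34 days = May 17, 2022 onward; May 18, 2022 is on or after that date.
(3) permitted from May 18, 2022 + 18 days = June 5, 2022 onward; acted on May 29, 2022, 7 days prematurely.
The analysis stops there.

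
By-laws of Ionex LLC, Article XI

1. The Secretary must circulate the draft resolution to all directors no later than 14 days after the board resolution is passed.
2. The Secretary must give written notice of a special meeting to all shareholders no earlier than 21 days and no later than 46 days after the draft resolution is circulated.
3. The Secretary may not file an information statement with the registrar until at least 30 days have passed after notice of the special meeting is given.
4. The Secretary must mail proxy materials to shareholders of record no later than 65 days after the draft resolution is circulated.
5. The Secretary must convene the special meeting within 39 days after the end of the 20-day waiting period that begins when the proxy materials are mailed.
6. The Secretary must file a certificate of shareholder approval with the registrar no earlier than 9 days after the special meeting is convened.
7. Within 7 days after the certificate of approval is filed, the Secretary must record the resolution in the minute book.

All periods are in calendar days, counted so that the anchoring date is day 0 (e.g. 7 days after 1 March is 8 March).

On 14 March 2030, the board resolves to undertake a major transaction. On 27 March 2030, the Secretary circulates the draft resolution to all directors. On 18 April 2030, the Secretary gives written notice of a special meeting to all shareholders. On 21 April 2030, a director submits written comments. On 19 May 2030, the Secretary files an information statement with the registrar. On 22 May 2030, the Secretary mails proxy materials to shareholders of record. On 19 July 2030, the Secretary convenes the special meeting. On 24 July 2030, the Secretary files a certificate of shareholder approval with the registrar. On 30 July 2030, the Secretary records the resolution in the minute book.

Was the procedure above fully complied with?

Step 1: 14 days after 14 March 2030 (when the board resolution is passed) is 28 March 2030; completed 27 March 2030, before the deadline.
Step 2: the window is 21–46 days after 27 March 2030 (when the draft resolution is circulated), so 17 April 2030 through 12 May 2030; done 18 April 2030, which is between those dates.
Step 3: the earliest permitted date is 30 days after 18 April 2030 (when notice of the special meeting is given), i.e. 18 May 2030; 19 May 2030 is on or after that date.
Step 4: 65 days after 27 March 2030 (when the draft resolution is circulated) is 31 May 2030; completed 22 May 2030, before the deadline.
Step 5: 39 days after 11 June 2030 (end of the 20-day waiting period, which began when the proxy materials are mailed on 22 May 2030) is 20 July 2030; 19 July 2030 is within that limit.
Step 6: the earliest permitted date is 9 days after 19 July 2030 (when the special meeting is convened), i.e. 28 July 2030; 24 July 2030 is 4 days before the earliest permitted date.
The procedure was therefore not followed at step 6.

No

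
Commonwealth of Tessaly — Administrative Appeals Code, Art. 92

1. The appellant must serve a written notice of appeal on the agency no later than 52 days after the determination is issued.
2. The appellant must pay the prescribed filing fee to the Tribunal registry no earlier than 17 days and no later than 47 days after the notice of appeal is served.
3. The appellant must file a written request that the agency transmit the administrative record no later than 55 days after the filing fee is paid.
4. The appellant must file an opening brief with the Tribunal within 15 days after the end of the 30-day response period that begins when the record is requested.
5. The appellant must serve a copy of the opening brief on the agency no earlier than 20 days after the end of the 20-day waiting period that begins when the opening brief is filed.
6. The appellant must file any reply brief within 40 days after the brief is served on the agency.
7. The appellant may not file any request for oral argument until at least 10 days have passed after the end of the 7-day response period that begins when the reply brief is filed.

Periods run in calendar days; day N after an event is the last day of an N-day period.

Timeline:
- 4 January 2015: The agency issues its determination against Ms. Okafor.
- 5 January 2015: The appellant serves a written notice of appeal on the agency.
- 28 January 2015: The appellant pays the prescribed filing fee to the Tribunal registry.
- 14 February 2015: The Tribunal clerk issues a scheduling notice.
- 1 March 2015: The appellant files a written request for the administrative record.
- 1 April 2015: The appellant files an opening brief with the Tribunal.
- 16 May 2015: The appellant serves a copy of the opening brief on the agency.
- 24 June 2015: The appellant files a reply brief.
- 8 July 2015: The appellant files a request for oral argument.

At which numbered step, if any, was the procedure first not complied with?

Step 1: 52 days after 4 January 2015 (when the determination is issued) is 25 February 2015; completed 5 January 2015, before the deadline.
Step 2: the window is 17–47 days after 5 January 2015 (when the notice of appeal is served), so 22 January 2015 through 21 February 2015; 28 January 2015 falls inside that range.
Step 3: 55 days after 28 January 2015 (when the filing fee is paid) is 24 March 2015; completed 1 March 2015, before the deadline.
Step 4: 15 days after 31 March 2015 (end of the 30-day response period, which began when the record is requested on 1 March 2015) is 15 April 2015; done 1 April 2015 — timely.
Step 5: the earliest permitted date is 20 days after 21 April 2015 (end of the 20-day waiting period, which began when the opening brief is filed on 1 April 2015), i.e. 11 May 2015; done 16 May 2015, after the minimum wait.
Step 6: 40 days after 16 May 2015 (when the brief is served on the agency) is 25 June 2015; completed 24 June 2015, before the deadline.
Step 7: the earliest permitted date is 10 days after 1 July 2015 (end of the 7-day response period, which began when the reply brief is filed on 24 June 2015), i.e. 11 July 2015; acted on 8 July 2015, 3 days prematurely.
The analysis stops there.

Step 7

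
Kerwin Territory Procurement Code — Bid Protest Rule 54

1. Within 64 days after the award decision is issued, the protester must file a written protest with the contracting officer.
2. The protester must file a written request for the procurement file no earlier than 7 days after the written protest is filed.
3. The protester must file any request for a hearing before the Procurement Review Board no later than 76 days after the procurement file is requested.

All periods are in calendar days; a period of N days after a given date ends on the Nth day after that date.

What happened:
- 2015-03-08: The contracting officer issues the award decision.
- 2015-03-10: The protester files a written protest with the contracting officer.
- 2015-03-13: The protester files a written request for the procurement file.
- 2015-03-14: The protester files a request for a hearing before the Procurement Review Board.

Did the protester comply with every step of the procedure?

Step 1 — counting 64 days from 2015-03-08 (when the award decision is issued) gives a deadline of 2015-05-11; completed 2015-03-10, before the deadline.
Step 2 — must wait 7 days from 2015-03-10 (when the written protest is filed), so not before 2015-03-17; 2015-03-13 is 4 days before the earliest permitted date.

No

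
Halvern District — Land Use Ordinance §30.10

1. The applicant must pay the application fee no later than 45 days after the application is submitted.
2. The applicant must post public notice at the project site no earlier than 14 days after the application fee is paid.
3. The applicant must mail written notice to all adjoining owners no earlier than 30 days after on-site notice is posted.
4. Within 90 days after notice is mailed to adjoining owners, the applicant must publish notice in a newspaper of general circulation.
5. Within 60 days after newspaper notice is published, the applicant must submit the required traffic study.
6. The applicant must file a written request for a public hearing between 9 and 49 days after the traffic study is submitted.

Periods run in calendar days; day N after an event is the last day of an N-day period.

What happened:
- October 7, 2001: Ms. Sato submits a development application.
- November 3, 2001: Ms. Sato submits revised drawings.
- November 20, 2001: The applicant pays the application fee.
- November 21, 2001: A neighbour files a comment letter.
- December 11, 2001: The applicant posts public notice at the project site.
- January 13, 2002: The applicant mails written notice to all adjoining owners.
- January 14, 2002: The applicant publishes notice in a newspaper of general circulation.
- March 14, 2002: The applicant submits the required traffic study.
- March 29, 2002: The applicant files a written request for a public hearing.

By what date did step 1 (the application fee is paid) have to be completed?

Step 1 runs from October 7, 2001, when the application is submitted. 45 days after October 7, 2001 is November 21, 2001.

November 21, 2001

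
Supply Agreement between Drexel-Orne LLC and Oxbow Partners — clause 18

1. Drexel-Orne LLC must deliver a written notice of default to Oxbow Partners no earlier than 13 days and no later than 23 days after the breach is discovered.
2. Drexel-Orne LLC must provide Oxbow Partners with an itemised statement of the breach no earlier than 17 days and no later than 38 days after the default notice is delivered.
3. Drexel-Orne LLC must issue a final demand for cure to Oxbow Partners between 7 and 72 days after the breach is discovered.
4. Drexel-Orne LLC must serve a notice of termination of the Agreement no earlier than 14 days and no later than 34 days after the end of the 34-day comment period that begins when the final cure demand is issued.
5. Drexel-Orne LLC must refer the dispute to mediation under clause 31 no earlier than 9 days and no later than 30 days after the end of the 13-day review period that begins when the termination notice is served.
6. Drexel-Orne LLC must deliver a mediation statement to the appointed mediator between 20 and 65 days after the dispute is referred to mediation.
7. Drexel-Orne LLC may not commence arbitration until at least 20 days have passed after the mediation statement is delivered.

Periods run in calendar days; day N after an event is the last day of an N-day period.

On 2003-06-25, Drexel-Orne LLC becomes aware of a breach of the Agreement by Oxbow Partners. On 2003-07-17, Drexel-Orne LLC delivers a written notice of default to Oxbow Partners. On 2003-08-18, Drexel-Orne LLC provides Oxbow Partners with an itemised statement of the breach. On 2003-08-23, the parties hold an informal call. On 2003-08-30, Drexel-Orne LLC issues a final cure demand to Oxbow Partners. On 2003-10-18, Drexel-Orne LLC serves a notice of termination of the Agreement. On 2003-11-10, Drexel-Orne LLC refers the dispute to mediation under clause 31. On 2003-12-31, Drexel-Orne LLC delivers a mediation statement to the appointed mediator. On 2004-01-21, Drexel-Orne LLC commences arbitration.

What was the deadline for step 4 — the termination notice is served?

The final cure demand is issued on 2003-08-30; the 34-day comment period therefore ends 2003-10-03, and step 4 runs from that date. The window is 14–34 days after 2003-10-03; it closes on 2003-11-06.

2003-11-06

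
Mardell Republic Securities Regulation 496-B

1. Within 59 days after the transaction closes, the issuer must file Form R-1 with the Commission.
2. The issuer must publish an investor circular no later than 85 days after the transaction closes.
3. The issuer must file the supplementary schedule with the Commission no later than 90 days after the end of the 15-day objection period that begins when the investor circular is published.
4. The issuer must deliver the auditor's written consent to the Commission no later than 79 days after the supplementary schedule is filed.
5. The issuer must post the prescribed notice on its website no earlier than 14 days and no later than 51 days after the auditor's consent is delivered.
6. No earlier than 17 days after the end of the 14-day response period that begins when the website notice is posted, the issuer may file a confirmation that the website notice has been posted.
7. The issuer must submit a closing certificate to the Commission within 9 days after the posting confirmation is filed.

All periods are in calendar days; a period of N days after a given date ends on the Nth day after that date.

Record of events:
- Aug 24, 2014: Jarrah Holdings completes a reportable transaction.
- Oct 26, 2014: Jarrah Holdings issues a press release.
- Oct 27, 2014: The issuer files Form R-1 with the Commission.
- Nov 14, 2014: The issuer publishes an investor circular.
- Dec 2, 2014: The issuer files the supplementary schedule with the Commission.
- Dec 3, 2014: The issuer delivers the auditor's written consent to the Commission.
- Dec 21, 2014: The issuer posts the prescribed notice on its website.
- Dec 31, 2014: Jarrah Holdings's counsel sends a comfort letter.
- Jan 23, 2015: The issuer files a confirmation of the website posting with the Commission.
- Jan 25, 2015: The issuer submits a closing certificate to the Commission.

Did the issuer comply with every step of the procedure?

No

Step 1 — counting 59 days from Aug 24, 2014 (when the transaction closes) gives a deadline of Oct 22, 2014; Oct 27, 2014 misses that deadline by 5 days.
That is the first point of non-compliance.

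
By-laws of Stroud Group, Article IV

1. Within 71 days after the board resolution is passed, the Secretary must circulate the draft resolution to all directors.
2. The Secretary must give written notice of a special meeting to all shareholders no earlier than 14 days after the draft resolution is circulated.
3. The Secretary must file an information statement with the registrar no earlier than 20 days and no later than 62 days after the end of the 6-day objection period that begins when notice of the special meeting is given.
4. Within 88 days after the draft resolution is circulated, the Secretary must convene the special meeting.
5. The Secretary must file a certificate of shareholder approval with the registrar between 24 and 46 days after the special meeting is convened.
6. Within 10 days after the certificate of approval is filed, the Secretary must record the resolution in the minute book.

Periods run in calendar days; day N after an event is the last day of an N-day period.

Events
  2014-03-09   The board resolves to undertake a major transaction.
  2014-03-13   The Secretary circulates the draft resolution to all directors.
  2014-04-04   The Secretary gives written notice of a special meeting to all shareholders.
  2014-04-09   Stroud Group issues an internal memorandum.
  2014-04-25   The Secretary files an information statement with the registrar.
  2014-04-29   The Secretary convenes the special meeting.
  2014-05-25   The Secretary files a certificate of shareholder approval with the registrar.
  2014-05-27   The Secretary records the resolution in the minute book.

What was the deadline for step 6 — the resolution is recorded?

Step 6 runs from 2014-05-25, when the certificate of approval is filed. 10 days after 2014-05-25 is 2014-06-04.

2014-06-04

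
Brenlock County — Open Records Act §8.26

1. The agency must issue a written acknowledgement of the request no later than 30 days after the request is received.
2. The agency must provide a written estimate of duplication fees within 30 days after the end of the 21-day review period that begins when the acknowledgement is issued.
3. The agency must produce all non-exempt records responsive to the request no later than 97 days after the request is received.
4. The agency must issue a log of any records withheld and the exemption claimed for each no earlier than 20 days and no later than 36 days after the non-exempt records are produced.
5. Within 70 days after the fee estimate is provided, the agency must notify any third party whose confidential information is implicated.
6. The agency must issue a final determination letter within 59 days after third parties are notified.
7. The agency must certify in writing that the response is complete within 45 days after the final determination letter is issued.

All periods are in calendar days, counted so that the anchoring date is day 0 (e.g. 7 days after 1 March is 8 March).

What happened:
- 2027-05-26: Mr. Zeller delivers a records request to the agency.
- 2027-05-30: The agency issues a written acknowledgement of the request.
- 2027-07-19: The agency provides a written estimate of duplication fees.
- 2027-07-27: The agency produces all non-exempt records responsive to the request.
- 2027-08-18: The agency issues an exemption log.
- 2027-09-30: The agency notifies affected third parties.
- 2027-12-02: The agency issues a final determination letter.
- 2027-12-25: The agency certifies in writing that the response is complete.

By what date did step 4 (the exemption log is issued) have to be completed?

Step 4 runs from 2027-07-27, when the non-exempt records are produced. The window is 20–36 days after 2027-07-27; it closes on 2027-09-01.

2027-09-01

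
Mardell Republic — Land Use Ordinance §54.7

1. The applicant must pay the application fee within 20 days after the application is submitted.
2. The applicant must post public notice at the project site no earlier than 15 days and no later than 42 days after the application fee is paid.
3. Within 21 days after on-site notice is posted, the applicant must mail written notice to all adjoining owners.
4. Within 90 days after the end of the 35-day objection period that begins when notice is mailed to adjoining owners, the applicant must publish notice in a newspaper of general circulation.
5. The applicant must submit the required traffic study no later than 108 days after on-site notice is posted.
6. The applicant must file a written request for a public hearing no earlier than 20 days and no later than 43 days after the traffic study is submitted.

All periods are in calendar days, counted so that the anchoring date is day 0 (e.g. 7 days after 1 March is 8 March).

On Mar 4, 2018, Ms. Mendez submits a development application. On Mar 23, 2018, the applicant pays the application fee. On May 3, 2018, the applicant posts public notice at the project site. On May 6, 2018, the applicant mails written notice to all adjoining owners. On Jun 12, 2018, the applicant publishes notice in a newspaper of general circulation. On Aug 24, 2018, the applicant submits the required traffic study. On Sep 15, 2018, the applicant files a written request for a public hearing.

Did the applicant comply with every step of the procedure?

No

Step 1 — counting 20 days from Mar 4, 2018 (when the application is submitted) gives a deadline of Mar 24, 2018; Mar 23, 2018 is within that limit.
Step 2 — 15 and 42 days from Mar 23, 2018 (when the application fee is paid) are Apr 7, 2018 and May 4, 2018 respectively; done May 3, 2018 — within the window.
Step 3 — counting 21 days from May 3, 2018 (when on-site notice is posted) gives a deadline of May 24, 2018; May 6, 2018 is within that limit.
Step 4 — counting 90 days from Jun 10, 2018 (end of the 35-day objection period, which began when notice is mailed to adjoining owners on May 6, 2018) gives a deadline of Sep 8, 2018; Jun 12, 2018 is within that limit.
Step 5 — counting 108 days from May 3, 2018 (when on-site notice is posted) gives a deadline of Aug 19, 2018; not done until Aug 24, 2018, 5 days after the deadline.
No need to go further; step 5 was not satisfied.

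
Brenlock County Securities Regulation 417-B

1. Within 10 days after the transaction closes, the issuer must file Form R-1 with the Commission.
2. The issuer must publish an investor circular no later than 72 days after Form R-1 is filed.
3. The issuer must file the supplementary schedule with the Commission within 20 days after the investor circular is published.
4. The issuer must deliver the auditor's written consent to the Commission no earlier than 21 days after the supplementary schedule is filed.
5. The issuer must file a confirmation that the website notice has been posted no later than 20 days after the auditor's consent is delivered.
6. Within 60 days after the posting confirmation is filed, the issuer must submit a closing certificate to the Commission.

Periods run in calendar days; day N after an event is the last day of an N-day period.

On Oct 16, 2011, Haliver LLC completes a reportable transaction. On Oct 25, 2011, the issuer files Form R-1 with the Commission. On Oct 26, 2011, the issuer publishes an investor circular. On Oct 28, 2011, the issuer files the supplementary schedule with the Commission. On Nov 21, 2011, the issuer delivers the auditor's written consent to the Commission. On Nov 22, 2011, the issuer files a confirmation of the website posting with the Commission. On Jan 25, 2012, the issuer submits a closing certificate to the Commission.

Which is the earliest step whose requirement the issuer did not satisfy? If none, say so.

Step 6

(1) due by Oct 16, 2011 + 10 days = Oct 26, 2011; Oct 25, 2011 is within that limit.
(2) due by Oct 25, 2011 + 72 days = Jan 5, 2012; Oct 26, 2011 is within that limit.
(3) due by Oct 26, 2011 + 20 days = Nov 15, 2011; completed Oct 28, 2011, before the deadline.
(4) permitted from Oct 28, 2011 + 21 days = Nov 18, 2011 onward; done Nov 21, 2011, after the minimum wait.
(5) due by Nov 21, 2011 + 20 days = Dec 11, 2011; Nov 22, 2011 is within that limit.
(6) due by Nov 22, 2011 + 60 days = Jan 21, 2012; not done until Jan 25, 2012, 4 days after the deadline.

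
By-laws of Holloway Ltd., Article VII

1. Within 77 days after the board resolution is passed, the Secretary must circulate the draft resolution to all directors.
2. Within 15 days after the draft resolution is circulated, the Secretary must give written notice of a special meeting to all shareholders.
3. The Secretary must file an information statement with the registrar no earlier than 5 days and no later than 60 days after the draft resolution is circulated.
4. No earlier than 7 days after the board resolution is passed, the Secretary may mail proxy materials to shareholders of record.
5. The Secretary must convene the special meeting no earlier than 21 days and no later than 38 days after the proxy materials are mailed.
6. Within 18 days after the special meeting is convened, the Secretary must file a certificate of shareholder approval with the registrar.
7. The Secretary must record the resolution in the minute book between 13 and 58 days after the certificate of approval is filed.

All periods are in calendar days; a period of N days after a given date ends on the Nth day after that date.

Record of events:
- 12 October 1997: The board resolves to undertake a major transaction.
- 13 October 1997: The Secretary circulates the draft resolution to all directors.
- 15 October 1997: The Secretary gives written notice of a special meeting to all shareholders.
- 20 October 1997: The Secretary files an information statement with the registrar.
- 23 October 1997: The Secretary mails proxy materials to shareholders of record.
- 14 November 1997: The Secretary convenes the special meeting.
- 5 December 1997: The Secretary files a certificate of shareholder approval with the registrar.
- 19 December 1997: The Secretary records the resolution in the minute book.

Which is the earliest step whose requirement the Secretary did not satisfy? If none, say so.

Step 1: 77 days after 12 October 1997 (when the board resolution is passed) is 28 December 1997; done 13 October 1997 — timely.
Step 2: 15 days after 13 October 1997 (when the draft resolution is circulated) is 28 October 1997; 15 October 1997 is within that limit.
Step 3: the window is 5–60 days after 13 October 1997 (when the draft resolution is circulated), so 18 October 1997 through 12 December 1997; 20 October 1997 falls inside that range.
Step 4: the earliest permitted date is 7 days after 12 October 1997 (when the board resolution is passed), i.e. 19 October 1997; 23 October 1997 is on or after that date.
Step 5: the window is 21–38 days after 23 October 1997 (when the proxy materials are mailed), so 13 November 1997 through 30 November 1997; 14 November 1997 falls inside that range.
Step 6: 18 days after 14 November 1997 (when the special meeting is convened) is 2 December 1997; done 5 December 1997 — 3 days late.

Step 6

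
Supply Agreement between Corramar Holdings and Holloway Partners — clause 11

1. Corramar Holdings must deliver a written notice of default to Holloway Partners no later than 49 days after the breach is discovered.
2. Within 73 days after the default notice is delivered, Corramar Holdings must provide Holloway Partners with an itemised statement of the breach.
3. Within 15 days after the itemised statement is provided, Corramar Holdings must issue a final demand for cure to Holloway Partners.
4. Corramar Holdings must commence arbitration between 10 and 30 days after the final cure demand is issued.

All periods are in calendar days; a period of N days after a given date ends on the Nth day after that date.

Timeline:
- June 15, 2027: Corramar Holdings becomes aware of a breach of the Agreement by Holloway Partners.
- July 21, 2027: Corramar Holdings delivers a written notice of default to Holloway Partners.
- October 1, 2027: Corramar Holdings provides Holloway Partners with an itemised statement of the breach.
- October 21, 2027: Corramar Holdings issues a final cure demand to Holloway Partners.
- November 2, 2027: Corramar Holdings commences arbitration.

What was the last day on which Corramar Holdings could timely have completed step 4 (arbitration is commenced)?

Step 4 runs from October 21, 2027, when the final cure demand is issued. The window is 10–30 days after October 21, 2027; it closes on November 20, 2027.

November 20, 2027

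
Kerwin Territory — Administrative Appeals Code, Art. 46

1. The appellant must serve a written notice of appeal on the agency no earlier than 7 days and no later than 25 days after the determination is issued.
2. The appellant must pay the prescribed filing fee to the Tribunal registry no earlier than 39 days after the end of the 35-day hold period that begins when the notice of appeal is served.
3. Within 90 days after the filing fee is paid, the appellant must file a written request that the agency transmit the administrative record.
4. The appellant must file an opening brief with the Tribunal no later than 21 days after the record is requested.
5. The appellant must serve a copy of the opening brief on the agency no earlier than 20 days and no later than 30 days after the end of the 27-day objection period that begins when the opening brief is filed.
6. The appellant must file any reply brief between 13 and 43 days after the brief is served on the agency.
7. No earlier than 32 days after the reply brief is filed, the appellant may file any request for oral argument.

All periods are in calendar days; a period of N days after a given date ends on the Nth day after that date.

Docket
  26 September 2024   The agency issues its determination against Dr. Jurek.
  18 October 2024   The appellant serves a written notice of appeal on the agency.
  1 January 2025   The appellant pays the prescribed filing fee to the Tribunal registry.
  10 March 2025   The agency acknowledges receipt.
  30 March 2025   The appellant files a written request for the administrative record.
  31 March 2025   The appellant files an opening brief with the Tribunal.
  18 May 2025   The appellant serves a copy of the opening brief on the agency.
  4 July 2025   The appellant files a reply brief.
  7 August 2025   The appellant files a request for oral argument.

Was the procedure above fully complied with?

No

(1) the permitted window runs from 26 September 2024 + 7 = 3 October 2024 to 26 September 2024 + 25 = 21 October 2024; 18 October 2024 falls inside that range.
(2) permitted from 22 November 2024 + 39 days = 31 December 2024 onward; done 1 January 2025, after the minimum wait.
(3) due by 1 January 2025 + 90 days = 1 April 2025; completed 30 March 2025, before the deadline.
(4) due by 30 March 2025 + 21 days = 20 April 2025; done 31 March 2025 — timely.
(5) the permitted window runs from 27 April 2025 + 20 = 17 May 2025 to 27 April 2025 + 30 = 27 May 2025; done 18 May 2025 — within the window.
(6) the permitted window runs from 18 May 2025 + 13 = 31 May 2025 to 18 May 2025 + 43 = 30 June 2025; 4 July 2025 is 4 days past the end of the window.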